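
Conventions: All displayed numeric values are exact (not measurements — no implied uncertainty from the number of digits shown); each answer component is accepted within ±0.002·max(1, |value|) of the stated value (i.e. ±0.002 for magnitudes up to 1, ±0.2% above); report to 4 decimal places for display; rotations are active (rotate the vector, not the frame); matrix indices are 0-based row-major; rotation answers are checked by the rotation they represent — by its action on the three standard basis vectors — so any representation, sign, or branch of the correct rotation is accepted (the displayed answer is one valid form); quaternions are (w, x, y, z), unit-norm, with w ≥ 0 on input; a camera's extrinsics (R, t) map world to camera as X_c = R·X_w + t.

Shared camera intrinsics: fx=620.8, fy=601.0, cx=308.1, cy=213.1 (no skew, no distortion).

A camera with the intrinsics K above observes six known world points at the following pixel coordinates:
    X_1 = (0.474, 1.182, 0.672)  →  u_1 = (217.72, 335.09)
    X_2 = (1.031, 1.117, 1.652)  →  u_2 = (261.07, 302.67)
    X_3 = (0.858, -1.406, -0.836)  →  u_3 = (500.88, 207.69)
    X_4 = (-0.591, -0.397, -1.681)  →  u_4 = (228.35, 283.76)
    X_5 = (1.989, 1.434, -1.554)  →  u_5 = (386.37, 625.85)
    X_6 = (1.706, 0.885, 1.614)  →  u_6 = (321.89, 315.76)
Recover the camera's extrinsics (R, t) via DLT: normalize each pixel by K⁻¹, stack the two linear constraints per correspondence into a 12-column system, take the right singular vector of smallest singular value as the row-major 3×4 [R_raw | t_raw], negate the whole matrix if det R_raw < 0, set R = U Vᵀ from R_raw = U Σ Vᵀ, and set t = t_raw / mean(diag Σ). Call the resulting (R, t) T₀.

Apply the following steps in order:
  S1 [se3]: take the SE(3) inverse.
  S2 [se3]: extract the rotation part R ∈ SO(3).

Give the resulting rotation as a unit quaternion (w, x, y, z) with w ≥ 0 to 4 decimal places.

rotation (quat) = (0.9309, -0.1666, 0.1371, -0.2946)

source (pnp_recover): camera pose = R=[0.7889 -0.5941 -0.1572; 0.5027 0.7710 -0.3910; 0.3535 0.2294 0.9069], t=(-0.4101, 0.2900, 4.7504)
after S1 (invert_se3): R=[0.7889 0.5027 0.3535; -0.5941 0.7710 0.2294; -0.1572 -0.3910 0.9069], t=(-1.5016, -1.5570, -4.2590)
after S2 (rot_of_se3): [0.7889 0.5027 0.3535; -0.5941 0.7710 0.2294; -0.1572 -0.3910 0.9069]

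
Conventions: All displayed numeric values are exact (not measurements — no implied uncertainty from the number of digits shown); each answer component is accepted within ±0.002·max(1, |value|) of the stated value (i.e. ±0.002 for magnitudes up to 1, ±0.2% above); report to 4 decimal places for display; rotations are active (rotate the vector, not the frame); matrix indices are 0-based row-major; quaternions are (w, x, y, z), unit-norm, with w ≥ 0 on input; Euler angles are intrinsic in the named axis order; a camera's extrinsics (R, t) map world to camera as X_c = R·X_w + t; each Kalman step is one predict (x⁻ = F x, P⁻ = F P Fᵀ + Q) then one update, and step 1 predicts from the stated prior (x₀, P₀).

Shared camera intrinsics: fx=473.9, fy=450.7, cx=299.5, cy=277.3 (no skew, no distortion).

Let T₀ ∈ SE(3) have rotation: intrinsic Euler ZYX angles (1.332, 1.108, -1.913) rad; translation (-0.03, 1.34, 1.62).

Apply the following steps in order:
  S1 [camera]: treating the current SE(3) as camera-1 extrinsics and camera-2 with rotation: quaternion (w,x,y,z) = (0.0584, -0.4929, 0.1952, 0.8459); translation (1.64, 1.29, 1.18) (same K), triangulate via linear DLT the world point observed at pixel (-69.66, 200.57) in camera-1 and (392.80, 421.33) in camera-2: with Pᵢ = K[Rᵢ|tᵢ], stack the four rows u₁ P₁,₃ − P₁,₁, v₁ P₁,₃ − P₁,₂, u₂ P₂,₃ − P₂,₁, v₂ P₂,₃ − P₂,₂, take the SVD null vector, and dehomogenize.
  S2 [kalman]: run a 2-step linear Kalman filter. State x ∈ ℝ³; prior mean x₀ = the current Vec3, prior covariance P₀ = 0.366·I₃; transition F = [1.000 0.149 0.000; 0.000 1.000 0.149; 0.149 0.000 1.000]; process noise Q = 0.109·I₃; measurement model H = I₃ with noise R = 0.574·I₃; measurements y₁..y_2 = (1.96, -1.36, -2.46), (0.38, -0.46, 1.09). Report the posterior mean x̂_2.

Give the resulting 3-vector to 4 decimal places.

after S1 (triangulate): (-1.4869, 1.0669, 1.7198)
after S2 (kf_track): (0.1799, -0.0949, 0.2527)

result = (0.1799, -0.0949, 0.2527)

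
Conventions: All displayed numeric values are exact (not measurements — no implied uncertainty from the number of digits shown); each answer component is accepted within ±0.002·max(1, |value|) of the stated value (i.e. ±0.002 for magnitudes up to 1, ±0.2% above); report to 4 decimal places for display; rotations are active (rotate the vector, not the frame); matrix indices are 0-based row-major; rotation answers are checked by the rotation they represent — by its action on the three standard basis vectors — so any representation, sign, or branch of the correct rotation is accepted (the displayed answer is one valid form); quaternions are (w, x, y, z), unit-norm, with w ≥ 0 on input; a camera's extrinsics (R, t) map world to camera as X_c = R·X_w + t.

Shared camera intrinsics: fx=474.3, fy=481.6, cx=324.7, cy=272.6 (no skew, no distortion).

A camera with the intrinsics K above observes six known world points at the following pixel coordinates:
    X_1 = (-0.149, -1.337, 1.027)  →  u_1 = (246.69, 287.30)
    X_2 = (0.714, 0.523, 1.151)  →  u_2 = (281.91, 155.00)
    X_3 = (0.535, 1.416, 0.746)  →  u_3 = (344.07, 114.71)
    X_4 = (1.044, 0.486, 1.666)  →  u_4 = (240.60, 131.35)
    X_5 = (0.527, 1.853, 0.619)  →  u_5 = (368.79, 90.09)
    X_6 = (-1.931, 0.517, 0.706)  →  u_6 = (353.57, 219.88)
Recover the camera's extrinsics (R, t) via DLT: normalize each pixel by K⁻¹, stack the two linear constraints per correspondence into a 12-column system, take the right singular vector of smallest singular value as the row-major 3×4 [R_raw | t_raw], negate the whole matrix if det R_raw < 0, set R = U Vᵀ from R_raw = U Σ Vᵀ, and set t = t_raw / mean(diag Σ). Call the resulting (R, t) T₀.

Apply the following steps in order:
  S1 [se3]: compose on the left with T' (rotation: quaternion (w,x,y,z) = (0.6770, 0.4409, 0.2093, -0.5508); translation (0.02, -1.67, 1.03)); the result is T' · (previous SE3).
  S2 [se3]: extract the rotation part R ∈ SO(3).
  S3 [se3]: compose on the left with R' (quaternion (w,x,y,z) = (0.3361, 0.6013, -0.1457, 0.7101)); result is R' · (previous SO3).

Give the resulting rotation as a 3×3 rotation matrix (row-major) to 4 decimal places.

rotation (matrix) = ((-0.8639, -0.3371, 0.3742), (-0.4968, 0.4480, -0.7433), (0.0829, -0.8281, -0.5545))

source (pnp_recover): camera pose = R=[-0.2840 0.5138 -0.8095; -0.1421 -0.8575 -0.4944; -0.9482 -0.0254 0.3166], t=(0.2893, -0.4398, 6.7058)
after S1 (compose_se3): R=[-0.0271 -0.6357 -0.7714; 0.9436 -0.2711 0.1902; -0.3301 -0.7227 0.6072], t=(-1.6575, -7.3842, 4.1572)
after S2 (rot_of_se3): [-0.0271 -0.6357 -0.7714; 0.9436 -0.2711 0.1902; -0.3301 -0.7227 0.6072]
after S3 (compose_so3): [-0.8639 -0.3371 0.3742; -0.4968 0.4480 -0.7433; 0.0829 -0.8281 -0.5545]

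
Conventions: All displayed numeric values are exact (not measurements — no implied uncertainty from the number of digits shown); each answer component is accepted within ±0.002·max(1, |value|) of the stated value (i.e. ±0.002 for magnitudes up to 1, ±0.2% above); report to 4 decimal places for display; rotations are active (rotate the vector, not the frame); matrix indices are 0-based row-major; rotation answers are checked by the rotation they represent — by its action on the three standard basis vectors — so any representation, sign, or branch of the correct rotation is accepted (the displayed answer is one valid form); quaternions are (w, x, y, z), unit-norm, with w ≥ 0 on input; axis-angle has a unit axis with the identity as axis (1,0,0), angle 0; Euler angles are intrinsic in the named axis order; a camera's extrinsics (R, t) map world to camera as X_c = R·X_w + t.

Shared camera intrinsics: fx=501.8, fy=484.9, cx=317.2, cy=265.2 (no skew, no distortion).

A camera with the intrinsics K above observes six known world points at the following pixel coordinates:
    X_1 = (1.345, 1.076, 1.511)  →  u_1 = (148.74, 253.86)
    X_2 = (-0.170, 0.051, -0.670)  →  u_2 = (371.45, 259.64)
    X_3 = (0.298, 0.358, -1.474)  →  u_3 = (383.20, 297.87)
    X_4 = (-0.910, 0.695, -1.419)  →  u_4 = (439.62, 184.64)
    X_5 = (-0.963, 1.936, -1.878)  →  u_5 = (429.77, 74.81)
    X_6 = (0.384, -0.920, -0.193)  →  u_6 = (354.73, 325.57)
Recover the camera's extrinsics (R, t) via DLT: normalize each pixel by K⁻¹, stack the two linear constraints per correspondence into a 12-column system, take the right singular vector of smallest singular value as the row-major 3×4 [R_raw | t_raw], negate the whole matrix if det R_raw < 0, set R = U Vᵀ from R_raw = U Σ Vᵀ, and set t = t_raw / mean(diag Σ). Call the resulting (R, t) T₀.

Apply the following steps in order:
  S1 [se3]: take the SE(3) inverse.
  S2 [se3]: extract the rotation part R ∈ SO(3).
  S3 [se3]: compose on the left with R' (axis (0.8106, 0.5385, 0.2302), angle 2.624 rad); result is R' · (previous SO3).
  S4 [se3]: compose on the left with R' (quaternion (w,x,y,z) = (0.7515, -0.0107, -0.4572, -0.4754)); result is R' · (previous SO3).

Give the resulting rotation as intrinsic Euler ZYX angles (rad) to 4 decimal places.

rotation (euler_zyx) = (2.2243, 0.8520, 2.9858)

source (pnp_recover): camera pose = R=[-0.6300 -0.5157 -0.5806; 0.7475 -0.6054 -0.2734; -0.2105 -0.6063 0.7669], t=(0.1400, -0.0900, 6.1494)
after S1 (invert_se3): R=[-0.6300 0.7475 -0.2105; -0.5157 -0.6054 -0.6063; -0.5806 -0.2734 0.7669], t=(1.4501, 3.7460, -4.6592)
after S2 (rot_of_se3): [-0.6300 0.7475 -0.2105; -0.5157 -0.6054 -0.6063; -0.5806 -0.2734 0.7669]
after S3 (compose_so3): [-0.9453 -0.3248 -0.0294; -0.3187 0.9393 -0.1273; 0.0689 -0.1110 -0.9914]
after S4 (compose_so3): [-0.4003 0.7133 0.5752; 0.5228 0.6933 -0.4960; -0.7526 0.1022 -0.6505]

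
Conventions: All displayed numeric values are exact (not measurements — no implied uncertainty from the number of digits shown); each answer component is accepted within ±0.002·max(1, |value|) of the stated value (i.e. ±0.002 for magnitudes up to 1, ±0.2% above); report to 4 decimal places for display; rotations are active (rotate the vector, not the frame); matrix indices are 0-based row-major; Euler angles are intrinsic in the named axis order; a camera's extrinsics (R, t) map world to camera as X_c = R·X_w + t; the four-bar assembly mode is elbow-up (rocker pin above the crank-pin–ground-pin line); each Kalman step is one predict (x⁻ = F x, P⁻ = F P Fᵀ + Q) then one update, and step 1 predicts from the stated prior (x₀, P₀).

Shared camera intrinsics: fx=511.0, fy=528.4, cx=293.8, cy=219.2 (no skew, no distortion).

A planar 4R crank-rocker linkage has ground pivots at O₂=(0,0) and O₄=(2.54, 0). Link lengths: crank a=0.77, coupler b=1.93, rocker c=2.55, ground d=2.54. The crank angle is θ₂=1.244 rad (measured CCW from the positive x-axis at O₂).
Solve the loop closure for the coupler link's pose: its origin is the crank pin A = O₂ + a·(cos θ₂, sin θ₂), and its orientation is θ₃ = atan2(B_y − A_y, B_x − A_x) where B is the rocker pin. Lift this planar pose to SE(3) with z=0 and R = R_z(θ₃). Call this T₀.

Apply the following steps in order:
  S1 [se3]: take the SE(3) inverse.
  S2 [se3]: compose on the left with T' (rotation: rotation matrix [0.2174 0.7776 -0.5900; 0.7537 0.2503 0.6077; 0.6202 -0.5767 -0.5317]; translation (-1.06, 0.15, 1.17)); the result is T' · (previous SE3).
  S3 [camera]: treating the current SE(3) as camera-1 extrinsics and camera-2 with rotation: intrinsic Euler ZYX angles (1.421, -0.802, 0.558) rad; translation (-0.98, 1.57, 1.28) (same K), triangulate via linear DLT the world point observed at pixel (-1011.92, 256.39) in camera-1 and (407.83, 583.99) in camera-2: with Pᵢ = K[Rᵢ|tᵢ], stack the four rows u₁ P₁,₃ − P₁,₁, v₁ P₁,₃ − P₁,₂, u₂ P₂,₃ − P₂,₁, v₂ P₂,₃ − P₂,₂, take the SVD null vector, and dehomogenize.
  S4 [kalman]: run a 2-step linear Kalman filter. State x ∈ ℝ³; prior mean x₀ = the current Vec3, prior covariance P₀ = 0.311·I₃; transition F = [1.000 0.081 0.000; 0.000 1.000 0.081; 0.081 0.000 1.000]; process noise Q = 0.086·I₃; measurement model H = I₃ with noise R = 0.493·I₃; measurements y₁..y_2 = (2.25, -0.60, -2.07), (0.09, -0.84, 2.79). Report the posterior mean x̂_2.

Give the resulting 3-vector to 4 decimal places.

source (fourbar_fk): coupler pose = R=[0.5957 -0.8032 0.0000; 0.8032 0.5957 0.0000; 0.0000 0.0000 1.0000], t=(0.2472, 0.7292, 0.0000)
after S1 (invert_se3): R=[0.5957 0.8032 0.0000; -0.8032 0.5957 -0.0000; 0.0000 0.0000 1.0000], t=(-0.7330, -0.2359, 0.0000)
after S2 (compose_se3): R=[-0.4951 0.6378 -0.5900; 0.2479 0.7545 0.6077; 0.8327 0.1546 -0.5317], t=(-1.4028, -0.4615, 0.8514)
after S3 (triangulate): (1.8057, -0.9694, 1.3958)
after S4 (kf_track): (1.2229, -0.7933, 1.0952)

result = (1.2229, -0.7933, 1.0952)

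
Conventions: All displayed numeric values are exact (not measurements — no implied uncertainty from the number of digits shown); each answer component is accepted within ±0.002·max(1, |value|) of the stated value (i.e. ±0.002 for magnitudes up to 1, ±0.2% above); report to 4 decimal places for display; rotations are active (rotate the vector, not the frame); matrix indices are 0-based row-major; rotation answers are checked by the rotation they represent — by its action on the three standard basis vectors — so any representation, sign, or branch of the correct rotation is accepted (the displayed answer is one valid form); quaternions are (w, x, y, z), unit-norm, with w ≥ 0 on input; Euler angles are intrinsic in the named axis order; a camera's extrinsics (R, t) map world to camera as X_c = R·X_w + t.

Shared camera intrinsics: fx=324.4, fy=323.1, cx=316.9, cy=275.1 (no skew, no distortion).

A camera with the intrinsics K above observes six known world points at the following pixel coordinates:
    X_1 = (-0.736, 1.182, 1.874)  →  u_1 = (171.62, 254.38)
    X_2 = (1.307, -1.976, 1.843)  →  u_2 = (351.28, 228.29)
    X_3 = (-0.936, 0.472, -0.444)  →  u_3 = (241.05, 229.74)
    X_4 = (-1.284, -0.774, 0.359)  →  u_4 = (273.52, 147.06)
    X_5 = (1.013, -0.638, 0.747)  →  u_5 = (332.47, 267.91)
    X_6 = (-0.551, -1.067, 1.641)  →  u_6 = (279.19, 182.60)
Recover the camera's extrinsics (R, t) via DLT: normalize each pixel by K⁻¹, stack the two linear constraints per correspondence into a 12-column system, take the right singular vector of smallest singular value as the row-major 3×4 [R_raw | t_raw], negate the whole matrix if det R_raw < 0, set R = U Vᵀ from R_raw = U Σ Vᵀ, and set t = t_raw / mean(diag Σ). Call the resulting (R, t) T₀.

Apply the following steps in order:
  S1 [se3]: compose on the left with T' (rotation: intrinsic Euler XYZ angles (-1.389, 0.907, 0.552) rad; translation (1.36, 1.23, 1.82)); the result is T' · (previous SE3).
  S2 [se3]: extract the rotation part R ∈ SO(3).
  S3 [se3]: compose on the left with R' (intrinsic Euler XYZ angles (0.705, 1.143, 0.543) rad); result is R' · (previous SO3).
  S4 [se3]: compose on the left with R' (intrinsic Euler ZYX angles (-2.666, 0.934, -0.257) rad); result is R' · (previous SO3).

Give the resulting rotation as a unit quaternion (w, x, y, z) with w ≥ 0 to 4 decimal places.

rotation (quat) = (0.6686, 0.6788, -0.3032, 0.0167)

source (pnp_recover): camera pose = R=[0.5105 -0.6824 -0.5232; 0.7044 0.6808 -0.2007; 0.4931 -0.2661 0.8283], t=(-0.2799, -0.2599, 4.5793)
after S1 (compose_se3): R=[0.4286 -0.7876 0.4427; 0.4051 0.6056 0.6850; -0.8076 -0.1142 0.5786], t=(4.9041, 4.0174, 2.7067)
after S2 (rot_of_se3): [0.4286 -0.7876 0.4427; 0.4051 0.6056 0.6850; -0.8076 -0.1142 0.5786]
after S3 (compose_so3): [-0.6694 -0.5135 0.5369; 0.7429 -0.4664 0.4801; 0.0039 0.7203 0.6937]
after S4 (compose_so3): [0.8156 -0.4339 -0.3828; -0.3893 0.0780 -0.9178; 0.4281 0.8976 -0.1053]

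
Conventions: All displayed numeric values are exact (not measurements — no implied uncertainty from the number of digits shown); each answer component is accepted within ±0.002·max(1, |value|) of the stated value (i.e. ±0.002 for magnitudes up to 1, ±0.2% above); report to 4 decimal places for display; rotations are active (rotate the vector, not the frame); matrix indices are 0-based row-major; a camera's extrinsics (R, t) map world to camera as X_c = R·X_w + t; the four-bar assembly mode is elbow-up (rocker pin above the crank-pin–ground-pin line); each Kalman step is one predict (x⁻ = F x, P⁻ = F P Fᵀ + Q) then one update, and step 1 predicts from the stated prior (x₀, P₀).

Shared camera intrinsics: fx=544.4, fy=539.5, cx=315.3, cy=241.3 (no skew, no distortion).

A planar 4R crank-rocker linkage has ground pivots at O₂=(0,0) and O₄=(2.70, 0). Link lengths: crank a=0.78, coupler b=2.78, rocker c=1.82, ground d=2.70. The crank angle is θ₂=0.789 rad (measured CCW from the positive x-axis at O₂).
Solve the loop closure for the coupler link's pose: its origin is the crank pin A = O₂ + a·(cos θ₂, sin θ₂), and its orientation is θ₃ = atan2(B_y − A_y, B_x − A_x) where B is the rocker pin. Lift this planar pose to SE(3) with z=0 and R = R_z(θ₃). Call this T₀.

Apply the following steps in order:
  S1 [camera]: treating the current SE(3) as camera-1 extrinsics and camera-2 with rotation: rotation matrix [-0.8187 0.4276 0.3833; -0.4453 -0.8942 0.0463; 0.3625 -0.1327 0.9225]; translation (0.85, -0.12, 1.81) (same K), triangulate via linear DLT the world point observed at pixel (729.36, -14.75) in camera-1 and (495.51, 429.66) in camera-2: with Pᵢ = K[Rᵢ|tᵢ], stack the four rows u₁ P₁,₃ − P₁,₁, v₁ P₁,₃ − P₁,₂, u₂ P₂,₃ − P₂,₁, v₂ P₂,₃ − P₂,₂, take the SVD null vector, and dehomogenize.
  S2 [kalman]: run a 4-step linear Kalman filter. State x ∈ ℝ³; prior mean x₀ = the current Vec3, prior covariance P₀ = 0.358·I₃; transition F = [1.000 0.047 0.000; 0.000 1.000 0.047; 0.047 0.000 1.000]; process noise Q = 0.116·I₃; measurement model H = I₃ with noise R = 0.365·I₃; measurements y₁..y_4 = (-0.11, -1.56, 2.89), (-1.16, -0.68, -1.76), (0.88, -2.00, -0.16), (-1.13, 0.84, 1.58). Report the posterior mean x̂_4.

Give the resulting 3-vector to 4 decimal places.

result = (-0.5128, -0.4444, 0.7393)

source (fourbar_fk): coupler pose = R=[0.8960 -0.4440 0.0000; 0.4440 0.8960 0.0000; 0.0000 0.0000 1.0000], t=(0.5496, 0.5535, 0.0000)
after S1 (triangulate): (-0.2016, -1.1216, 1.1398)
after S2 (kf_track): (-0.5128, -0.4444, 0.7393)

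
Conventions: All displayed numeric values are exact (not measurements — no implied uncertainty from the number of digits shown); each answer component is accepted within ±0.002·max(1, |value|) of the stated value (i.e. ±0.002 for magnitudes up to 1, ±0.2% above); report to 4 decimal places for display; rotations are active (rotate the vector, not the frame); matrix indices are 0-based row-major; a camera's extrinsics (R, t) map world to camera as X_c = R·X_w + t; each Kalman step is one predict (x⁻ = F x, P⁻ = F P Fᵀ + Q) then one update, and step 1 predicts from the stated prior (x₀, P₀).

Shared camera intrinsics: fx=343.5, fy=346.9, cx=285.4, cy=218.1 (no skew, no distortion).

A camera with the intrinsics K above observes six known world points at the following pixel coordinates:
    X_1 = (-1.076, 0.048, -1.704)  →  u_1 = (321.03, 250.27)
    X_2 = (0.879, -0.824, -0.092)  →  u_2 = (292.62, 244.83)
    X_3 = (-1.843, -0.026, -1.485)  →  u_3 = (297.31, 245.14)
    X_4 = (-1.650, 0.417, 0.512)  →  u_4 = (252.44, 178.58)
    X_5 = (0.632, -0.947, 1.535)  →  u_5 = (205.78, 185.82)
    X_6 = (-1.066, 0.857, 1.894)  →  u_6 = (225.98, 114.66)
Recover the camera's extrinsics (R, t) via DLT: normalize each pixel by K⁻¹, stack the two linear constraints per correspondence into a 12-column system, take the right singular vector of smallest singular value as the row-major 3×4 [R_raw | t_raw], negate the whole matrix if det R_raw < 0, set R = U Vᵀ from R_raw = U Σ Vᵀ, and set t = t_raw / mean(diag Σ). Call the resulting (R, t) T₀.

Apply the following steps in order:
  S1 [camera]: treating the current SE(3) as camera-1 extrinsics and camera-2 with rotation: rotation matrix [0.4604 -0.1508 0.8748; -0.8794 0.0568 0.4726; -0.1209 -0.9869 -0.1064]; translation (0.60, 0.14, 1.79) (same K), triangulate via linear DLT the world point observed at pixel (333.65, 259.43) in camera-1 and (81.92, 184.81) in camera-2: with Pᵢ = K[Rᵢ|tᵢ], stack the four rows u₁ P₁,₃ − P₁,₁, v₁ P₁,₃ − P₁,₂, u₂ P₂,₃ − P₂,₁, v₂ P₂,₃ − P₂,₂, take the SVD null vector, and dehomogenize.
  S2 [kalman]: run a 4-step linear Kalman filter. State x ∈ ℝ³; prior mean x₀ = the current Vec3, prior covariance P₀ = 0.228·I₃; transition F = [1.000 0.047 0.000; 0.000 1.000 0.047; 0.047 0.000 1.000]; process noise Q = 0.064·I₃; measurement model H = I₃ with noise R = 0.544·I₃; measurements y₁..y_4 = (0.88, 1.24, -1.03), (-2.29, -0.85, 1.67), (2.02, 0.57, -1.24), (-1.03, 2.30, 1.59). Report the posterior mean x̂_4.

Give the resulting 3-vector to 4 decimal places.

result = (-0.1709, 0.7686, -0.0343)

source (pnp_recover): camera pose = R=[0.4511 0.5521 -0.7012; -0.0042 -0.7843 -0.6203; -0.8925 0.2828 -0.3515], t=(0.1098, -0.2703, 6.5549)
after S1 (triangulate): (-0.5937, -0.0695, -1.8239)
after S2 (kf_track): (-0.1709, 0.7686, -0.0343)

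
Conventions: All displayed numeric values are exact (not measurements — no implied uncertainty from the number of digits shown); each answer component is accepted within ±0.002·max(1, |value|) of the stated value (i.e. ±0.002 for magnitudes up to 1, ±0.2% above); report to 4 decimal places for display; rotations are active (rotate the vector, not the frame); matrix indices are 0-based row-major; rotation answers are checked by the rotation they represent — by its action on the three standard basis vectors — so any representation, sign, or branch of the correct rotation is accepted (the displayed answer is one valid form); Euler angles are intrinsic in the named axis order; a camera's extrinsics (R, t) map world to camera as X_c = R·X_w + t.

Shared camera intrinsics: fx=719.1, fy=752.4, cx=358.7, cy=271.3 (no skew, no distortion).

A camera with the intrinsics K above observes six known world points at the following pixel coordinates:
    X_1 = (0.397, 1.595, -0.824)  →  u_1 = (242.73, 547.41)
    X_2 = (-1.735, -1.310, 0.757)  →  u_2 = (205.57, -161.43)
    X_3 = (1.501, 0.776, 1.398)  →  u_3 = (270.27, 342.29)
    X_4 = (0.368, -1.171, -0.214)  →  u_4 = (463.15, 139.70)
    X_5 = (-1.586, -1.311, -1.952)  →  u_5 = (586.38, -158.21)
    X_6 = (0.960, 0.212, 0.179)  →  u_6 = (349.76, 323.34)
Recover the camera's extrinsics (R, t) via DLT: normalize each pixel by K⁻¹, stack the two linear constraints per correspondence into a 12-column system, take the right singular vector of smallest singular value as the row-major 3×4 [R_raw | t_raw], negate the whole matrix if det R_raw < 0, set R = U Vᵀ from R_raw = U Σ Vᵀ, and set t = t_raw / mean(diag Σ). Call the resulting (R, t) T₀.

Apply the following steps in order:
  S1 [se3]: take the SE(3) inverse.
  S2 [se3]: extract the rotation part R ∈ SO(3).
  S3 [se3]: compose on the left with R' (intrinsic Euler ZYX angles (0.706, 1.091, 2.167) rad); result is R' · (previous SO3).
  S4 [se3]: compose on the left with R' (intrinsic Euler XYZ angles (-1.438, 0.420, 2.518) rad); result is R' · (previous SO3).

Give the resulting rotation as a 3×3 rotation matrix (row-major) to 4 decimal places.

source (pnp_recover): camera pose = R=[0.5380 -0.6283 -0.5620; 0.5088 0.7736 -0.3778; 0.6721 -0.0827 0.7358], t=(-0.3500, -0.2100, 4.6601)
after S1 (invert_se3): R=[0.5380 0.5088 0.6721; -0.6283 0.7736 -0.0827; -0.5620 -0.3778 0.7358], t=(-2.8370, 0.3277, -3.7050)
after S2 (rot_of_se3): [0.5380 0.5088 0.6721; -0.6283 0.7736 -0.0827; -0.5620 -0.3778 0.7358]
after S3 (compose_so3): [-0.4796 0.8330 0.2759; 0.6658 0.5503 -0.5039; -0.5716 -0.0579 -0.8185]
after S4 (compose_so3): [-0.2326 -0.9345 -0.2696; -0.6261 0.3560 -0.6937; 0.7442 0.0075 -0.6679]

rotation (matrix) = ((-0.2326, -0.9345, -0.2696), (-0.6261, 0.3560, -0.6937), (0.7442, 0.0075, -0.6679))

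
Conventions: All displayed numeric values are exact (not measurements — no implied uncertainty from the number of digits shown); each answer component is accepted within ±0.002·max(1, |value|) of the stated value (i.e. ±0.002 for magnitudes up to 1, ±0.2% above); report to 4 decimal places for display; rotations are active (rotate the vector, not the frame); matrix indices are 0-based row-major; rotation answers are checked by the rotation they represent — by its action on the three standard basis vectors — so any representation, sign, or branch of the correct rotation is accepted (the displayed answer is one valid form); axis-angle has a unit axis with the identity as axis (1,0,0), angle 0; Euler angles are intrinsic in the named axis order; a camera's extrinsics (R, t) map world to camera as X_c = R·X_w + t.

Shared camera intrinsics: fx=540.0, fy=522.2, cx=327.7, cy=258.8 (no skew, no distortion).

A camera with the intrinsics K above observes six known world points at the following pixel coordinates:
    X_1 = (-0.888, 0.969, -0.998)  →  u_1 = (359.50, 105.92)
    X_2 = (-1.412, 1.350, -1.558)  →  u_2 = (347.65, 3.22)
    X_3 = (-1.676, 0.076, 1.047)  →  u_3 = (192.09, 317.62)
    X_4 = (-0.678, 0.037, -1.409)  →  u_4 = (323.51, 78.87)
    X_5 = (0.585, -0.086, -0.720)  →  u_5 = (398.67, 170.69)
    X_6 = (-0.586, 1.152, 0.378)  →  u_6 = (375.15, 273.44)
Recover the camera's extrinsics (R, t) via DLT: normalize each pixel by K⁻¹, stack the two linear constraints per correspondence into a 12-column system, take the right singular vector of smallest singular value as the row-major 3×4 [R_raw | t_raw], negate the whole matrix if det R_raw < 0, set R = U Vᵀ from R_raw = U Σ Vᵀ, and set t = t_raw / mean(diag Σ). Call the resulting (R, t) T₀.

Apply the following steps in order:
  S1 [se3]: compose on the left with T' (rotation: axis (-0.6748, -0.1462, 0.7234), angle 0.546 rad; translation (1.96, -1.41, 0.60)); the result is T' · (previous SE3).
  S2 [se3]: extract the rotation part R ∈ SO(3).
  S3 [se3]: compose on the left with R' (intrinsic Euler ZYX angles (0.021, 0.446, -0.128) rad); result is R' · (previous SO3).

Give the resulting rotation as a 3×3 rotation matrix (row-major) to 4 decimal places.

source (pnp_recover): camera pose = R=[0.8074 0.5698 -0.1531; 0.0866 0.1423 0.9860; 0.5836 -0.8094 0.0656], t=(0.2700, -0.3599, 5.7499)
after S1 (compose_se3): R=[0.6265 0.5921 -0.5069; 0.5847 0.0731 0.8080; 0.5155 -0.8025 -0.3004], t=(1.4940, 0.3129, 6.0844)
after S2 (rot_of_se3): [0.6265 0.5921 -0.5069; 0.5847 0.0731 0.8080; 0.5155 -0.8025 -0.3004]
after S3 (compose_so3): [0.7398 0.1874 -0.6462; 0.6614 -0.0260 0.7496; 0.1237 -0.9819 -0.1432]

rotation (matrix) = ((0.7398, 0.1874, -0.6462), (0.6614, -0.0260, 0.7496), (0.1237, -0.9819, -0.1432))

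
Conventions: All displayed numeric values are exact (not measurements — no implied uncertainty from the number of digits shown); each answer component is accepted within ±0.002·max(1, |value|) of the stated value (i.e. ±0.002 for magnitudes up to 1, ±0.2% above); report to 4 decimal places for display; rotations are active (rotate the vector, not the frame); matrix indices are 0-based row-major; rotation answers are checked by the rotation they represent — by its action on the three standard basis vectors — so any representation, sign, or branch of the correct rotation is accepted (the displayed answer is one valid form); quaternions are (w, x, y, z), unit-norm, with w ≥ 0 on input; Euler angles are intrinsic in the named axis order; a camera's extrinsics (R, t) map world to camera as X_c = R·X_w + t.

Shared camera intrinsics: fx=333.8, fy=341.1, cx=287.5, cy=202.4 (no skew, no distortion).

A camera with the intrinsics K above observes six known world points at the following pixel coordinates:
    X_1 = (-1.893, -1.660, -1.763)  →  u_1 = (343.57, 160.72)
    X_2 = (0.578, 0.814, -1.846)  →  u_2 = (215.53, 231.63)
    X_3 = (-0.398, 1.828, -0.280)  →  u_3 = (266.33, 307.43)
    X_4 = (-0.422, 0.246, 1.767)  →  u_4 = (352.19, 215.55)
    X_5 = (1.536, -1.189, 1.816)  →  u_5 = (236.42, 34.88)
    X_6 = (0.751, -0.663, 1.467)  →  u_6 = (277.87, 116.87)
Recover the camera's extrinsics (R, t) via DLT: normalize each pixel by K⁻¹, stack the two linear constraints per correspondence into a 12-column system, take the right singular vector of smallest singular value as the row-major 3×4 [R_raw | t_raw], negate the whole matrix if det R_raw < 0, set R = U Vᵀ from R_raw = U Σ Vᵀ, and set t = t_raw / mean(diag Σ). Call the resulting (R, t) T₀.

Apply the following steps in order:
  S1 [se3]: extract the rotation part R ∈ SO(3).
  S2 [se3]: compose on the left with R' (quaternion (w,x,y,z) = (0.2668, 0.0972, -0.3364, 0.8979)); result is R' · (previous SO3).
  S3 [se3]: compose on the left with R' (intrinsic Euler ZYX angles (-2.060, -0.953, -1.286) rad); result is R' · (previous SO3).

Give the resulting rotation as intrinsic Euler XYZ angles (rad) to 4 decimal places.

rotation (euler_xyz) = (2.6630, -0.5790, 2.4192)

source (pnp_recover): camera pose = R=[-0.8973 -0.2648 0.3531; -0.3037 0.9510 -0.0586; -0.3203 -0.1598 -0.9338], t=(-0.1400, -0.1000, 5.6701)
after S1 (rot_of_se3): [-0.8973 -0.2648 0.3531; -0.3037 0.9510 -0.0586; -0.3203 -0.1598 -0.9338]
after S2 (compose_so3): [0.9196 -0.2949 -0.2596; 0.0306 -0.6051 0.7955; -0.3917 -0.7395 -0.5474]
after S3 (compose_so3): [-0.6280 -0.5534 -0.5472; -0.3979 0.8326 -0.3854; 0.6689 -0.0243 -0.7430]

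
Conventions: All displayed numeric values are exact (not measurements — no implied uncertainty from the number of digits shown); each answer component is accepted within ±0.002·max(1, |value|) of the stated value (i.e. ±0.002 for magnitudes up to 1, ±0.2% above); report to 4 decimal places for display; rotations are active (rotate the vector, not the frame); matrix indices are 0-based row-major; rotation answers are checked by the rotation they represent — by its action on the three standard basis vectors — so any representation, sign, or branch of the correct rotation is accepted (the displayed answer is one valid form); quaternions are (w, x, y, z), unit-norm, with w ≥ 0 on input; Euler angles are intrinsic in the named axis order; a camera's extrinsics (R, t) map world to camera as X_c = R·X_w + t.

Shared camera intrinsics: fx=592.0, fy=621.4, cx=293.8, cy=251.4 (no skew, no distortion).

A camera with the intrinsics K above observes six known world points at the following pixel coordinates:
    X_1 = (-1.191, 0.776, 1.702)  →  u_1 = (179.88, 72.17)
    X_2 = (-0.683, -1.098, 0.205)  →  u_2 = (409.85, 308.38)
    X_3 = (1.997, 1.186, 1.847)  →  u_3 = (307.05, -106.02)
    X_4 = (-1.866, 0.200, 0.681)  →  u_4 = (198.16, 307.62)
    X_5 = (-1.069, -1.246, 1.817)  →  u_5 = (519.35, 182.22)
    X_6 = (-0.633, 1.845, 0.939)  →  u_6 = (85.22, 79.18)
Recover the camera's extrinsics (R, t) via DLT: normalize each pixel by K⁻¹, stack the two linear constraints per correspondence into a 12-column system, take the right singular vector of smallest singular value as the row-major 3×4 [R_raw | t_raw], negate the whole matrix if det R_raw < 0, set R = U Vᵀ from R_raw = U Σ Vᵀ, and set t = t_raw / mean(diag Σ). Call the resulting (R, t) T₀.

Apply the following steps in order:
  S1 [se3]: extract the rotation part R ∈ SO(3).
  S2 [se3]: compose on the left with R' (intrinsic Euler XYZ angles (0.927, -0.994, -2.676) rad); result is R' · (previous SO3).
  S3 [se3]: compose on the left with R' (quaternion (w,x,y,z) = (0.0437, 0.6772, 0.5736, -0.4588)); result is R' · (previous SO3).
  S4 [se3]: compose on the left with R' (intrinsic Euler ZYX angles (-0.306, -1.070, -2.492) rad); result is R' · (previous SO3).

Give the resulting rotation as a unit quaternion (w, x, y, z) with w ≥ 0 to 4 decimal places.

source (pnp_recover): camera pose = R=[0.3581 -0.9116 0.2017; -0.6225 -0.3941 -0.6762; 0.6959 0.1166 -0.7086], t=(0.1200, -0.2900, 5.4299)
after S1 (rot_of_se3): [0.3581 -0.9116 0.2017; -0.6225 -0.3941 -0.6762; 0.6959 0.1166 -0.7086]
after S2 (compose_so3): [-0.9102 0.2500 0.3301; 0.3357 -0.0213 0.9417; 0.2425 0.9680 -0.0645]
after S3 (compose_so3): [0.2076 -0.5902 0.7801; -0.9261 -0.3754 -0.0375; 0.3149 -0.7147 -0.6245]
after S4 (compose_so3): [0.1158 -0.9763 -0.1826; 0.9366 0.1686 -0.3072; 0.3307 -0.1354 0.9340]

rotation (quat) = (0.7447, 0.0577, -0.1723, 0.6422)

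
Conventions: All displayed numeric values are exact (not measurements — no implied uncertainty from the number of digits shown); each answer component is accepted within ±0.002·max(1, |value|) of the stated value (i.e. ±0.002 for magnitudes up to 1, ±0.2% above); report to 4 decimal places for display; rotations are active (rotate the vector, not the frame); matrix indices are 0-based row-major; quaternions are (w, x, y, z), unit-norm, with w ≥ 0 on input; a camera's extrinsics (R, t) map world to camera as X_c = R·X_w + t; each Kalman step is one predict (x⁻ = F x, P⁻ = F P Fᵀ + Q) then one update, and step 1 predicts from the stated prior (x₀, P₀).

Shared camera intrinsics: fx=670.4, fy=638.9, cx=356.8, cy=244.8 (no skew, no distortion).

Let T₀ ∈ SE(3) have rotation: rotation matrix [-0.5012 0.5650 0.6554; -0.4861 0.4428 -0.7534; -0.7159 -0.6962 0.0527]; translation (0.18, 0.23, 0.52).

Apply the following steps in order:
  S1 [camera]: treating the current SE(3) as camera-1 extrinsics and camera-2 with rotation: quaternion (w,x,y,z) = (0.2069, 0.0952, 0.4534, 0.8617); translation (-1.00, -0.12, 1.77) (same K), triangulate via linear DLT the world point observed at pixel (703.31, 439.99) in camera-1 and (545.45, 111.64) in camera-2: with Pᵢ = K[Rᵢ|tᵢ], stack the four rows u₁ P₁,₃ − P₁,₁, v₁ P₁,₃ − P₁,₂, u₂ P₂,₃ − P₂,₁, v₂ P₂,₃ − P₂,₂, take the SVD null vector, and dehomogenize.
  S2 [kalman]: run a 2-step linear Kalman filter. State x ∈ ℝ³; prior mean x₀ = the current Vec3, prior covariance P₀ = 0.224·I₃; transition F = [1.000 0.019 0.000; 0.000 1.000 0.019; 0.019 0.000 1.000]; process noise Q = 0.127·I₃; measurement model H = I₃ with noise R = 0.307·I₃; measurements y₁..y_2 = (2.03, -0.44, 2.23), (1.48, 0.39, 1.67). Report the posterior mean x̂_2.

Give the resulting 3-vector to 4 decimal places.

after S1 (triangulate): (-1.4344, -0.3223, 0.3163)
after S2 (kf_track): (0.9338, 0.0196, 1.5080)

result = (0.9338, 0.0196, 1.5080)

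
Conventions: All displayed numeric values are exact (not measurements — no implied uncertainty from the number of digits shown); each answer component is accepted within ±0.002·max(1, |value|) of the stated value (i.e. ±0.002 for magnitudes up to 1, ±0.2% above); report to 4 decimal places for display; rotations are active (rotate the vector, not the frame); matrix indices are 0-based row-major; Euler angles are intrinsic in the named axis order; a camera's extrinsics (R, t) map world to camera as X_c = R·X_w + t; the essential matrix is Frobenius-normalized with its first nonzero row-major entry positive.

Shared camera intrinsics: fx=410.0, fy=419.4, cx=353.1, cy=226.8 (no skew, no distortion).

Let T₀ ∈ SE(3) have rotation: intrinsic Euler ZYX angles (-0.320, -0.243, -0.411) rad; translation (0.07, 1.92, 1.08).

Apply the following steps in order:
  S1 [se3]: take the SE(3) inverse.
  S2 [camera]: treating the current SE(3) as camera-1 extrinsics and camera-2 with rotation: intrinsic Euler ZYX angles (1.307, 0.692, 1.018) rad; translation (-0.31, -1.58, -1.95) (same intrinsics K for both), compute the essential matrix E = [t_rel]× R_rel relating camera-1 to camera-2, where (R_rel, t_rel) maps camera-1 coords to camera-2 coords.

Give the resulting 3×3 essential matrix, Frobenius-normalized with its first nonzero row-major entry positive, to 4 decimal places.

matrix = [0.5380 0.4574 -0.0166; -0.3488 0.3739 -0.3740; 0.1451 -0.2095 0.1866]

after S1 (invert_se3): R=[0.9213 -0.3053 0.2406; 0.3796 0.8399 -0.3878; -0.0837 0.4486 0.8898], t=(0.2619, -1.2205, -1.8165)
after S2 (essential): [0.5380 0.4574 -0.0166; -0.3488 0.3739 -0.3740; 0.1451 -0.2095 0.1866]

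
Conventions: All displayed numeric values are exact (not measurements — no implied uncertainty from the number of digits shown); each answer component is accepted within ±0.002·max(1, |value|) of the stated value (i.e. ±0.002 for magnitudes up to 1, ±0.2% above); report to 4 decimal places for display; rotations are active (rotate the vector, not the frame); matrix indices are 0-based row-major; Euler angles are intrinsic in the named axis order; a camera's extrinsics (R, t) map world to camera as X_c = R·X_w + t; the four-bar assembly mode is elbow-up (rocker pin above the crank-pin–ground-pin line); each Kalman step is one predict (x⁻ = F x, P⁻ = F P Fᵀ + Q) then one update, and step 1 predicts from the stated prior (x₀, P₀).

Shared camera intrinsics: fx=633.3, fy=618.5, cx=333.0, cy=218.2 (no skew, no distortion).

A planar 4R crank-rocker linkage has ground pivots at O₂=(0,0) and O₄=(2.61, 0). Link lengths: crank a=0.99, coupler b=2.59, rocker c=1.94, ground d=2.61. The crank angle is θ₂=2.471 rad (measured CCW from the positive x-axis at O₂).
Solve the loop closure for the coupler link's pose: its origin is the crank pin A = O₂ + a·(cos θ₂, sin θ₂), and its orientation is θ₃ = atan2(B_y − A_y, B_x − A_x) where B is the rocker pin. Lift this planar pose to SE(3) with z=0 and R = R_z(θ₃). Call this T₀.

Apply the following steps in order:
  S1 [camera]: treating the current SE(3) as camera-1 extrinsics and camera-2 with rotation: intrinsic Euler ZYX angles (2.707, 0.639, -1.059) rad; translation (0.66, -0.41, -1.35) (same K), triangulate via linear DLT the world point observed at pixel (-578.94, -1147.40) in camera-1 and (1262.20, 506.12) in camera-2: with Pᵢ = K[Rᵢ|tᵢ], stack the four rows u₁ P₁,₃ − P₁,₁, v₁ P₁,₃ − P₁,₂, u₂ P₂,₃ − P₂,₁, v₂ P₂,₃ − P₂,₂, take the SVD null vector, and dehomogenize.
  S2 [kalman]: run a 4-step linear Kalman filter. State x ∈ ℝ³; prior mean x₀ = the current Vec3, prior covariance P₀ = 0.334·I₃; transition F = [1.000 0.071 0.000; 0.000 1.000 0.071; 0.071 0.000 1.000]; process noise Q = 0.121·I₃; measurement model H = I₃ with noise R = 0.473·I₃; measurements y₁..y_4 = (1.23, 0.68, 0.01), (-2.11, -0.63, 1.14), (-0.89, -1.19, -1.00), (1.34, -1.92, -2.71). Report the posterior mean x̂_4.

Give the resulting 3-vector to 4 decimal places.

result = (-0.0777, -1.2520, -1.1519)

source (fourbar_fk): coupler pose = R=[0.9160 -0.4012 0.0000; 0.4012 0.9160 0.0000; 0.0000 0.0000 1.0000], t=(-0.7756, 0.6152, 0.0000)
after S1 (triangulate): (-0.5601, -1.5455, 0.4643)
after S2 (kf_track): (-0.0777, -1.2520, -1.1519)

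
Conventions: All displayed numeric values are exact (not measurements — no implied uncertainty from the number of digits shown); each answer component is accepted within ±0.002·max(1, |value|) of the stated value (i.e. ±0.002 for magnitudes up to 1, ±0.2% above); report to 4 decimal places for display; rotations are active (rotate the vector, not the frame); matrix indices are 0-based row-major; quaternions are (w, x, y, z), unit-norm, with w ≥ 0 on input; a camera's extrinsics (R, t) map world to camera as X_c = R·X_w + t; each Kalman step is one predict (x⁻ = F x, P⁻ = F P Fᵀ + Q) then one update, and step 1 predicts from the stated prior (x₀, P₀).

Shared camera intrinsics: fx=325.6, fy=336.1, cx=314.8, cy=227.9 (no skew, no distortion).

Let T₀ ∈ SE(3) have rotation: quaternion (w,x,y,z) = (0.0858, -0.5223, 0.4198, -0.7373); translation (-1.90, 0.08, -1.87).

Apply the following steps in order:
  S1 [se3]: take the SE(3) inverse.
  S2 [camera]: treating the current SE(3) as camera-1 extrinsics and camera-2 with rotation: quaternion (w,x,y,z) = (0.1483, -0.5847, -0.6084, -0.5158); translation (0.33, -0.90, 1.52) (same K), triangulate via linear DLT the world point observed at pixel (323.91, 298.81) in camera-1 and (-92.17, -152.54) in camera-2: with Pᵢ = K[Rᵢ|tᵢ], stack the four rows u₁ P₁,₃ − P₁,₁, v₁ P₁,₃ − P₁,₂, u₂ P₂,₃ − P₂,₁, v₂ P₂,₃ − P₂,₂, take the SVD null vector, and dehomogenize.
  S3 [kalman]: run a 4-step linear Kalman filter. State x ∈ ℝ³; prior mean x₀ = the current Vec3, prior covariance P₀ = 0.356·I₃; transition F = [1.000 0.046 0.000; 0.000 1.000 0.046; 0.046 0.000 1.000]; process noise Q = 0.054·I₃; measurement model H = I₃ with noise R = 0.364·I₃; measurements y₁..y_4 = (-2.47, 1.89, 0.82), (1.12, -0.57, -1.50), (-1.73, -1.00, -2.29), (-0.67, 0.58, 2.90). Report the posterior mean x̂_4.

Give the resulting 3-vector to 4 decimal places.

after S1 (invert_se3): R=[-0.4397 -0.5650 0.6981; -0.3120 -0.6328 -0.7087; 0.8422 -0.5294 0.1019], t=(0.5153, -1.8674, 1.8332)
after S2 (triangulate): (0.2413, -1.8221, -1.9486)
after S3 (kf_track): (-0.7127, -0.1399, 0.0166)

result = (-0.7127, -0.1399, 0.0166)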